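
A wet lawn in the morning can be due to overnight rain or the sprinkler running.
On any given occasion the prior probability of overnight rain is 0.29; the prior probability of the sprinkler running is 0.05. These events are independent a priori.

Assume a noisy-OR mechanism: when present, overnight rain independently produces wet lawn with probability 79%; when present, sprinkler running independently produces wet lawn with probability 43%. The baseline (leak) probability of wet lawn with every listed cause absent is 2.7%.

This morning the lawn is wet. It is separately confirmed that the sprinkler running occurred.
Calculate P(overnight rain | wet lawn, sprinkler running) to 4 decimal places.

P(overnight rain | wet lawn, sprinkler running) ≈ 0.4476

Under noisy-OR, P(wet lawn | causes) = 1 − (1−0.027)·∏(1−qᵢ) over the active causes.
Weight on overnight rain=true, given the evidence: 0.883532*0.29 = 0.256224
The normalizing constant is 0.44539*0.71 + 0.883532*0.29 = 0.572451
Posterior = 0.256224 / 0.572451 ≈ 0.4476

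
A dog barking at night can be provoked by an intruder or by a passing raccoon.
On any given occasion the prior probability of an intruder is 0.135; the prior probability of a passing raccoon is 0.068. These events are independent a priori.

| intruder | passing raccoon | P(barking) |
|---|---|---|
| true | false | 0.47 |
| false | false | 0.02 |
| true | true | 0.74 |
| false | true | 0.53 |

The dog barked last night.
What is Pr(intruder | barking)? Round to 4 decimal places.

For the numerator, keep only intruder=true terms: 0.059135 + 0.006793 = 0.065928
Denominator P(barking): 0.02·0.865·0.932 + 0.53·0.865·0.068 + 0.47·0.135·0.932 + 0.74·0.135·0.068 = 0.113227
Posterior = 0.065928 / 0.113227 ≈ 0.5823

Pr(intruder | barking) ≈ 0.5823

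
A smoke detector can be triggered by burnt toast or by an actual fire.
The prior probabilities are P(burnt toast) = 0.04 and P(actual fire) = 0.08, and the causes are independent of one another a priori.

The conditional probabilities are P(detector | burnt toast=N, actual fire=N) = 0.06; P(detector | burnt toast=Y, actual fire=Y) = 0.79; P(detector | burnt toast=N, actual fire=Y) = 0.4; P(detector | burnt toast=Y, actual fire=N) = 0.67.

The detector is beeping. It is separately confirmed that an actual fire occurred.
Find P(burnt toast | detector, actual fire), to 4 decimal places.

P(burnt toast | detector, actual fire) ≈ 0.0760

P(detector | actual fire) = 0.4·0.96 + 0.79·0.04 = 0.384000 + 0.031600 = 0.415600
Restricting to configurations with burnt toast present: 0.79·0.04 = 0.031600.
So P(burnt toast | detector, actual fire) = 0.031600/0.415600 ≈ 0.0760.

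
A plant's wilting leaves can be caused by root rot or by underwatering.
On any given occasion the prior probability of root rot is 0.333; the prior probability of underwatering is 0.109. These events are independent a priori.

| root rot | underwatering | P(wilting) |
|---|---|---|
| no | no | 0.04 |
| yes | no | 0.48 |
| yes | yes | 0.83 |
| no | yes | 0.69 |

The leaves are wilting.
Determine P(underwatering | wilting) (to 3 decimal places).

P(wilting) = 0.04·0.667·0.891 + 0.69·0.667·0.109 + 0.48·0.333·0.891 + 0.83·0.333·0.109 = 0.023772 + 0.050165 + 0.142417 + 0.030127 = 0.246481
Of this, 0.080292 comes from 0.050165 + 0.030127 (the underwatering=true cases).
Hence the posterior is 0.080292/0.246481 ≈ 0.326.

P(underwatering | wilting) ≈ 0.326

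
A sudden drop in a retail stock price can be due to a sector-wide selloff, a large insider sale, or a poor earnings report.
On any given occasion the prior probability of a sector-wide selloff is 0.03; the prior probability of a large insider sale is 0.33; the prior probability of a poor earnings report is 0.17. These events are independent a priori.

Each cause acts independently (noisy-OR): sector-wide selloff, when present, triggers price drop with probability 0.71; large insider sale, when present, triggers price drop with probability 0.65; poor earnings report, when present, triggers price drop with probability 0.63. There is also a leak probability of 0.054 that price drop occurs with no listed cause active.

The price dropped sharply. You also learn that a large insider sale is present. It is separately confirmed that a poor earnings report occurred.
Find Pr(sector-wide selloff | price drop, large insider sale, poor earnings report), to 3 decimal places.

Pr(sector-wide selloff | price drop, large insider sale, poor earnings report) ≈ 0.033

Under noisy-OR, P(price drop | causes) = 1 − (1−0.054)·∏(1−qᵢ) over the active causes.
Weight on sector-wide selloff=true, given the evidence: 0.964473*0.03 = 0.028934
Denominator P(price drop | large insider sale, poor earnings report): 0.877493*0.97 + 0.964473*0.03 = 0.880102
P(sector-wide selloff | price drop, large insider sale, poor earnings report) = 0.028934/0.880102 ≈ 0.033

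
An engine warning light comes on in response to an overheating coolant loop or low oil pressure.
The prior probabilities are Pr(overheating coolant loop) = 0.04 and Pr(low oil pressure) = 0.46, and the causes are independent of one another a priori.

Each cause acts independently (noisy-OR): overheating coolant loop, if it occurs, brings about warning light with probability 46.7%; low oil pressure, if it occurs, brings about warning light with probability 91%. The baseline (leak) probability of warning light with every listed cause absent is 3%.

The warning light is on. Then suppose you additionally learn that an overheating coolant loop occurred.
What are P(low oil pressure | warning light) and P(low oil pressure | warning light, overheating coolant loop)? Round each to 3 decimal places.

Under noisy-OR, P(warning light | causes) = 1 − (1−0.03)·∏(1−qᵢ) over the active causes.
P(warning light) = 0.03*0.96*0.54 + 0.9127*0.96*0.46 + 0.48299*0.04*0.54 + 0.953469*0.04*0.46 = 0.015552 + 0.403048 + 0.010433 + 0.017544 = 0.446577
The low oil pressure-present share is 0.403048 + 0.017544 = 0.420592.
P(low oil pressure | warning light) = 0.420592 / 0.446577 ≈ 0.942

With the extra evidence:
Numerator (weight on configurations with low oil pressure): 0.953469*0.46 = 0.438596
Denominator P(warning light | overheating coolant loop): 0.48299*0.54 + 0.953469*0.46 = 0.699411
P(low oil pressure | warning light, overheating coolant loop) = 0.438596/0.699411 ≈ 0.627
— overheating coolant loop explains away the evidence for low oil pressure.

P(low oil pressure | warning light) ≈ 0.942; P(low oil pressure | warning light, overheating coolant loop) ≈ 0.627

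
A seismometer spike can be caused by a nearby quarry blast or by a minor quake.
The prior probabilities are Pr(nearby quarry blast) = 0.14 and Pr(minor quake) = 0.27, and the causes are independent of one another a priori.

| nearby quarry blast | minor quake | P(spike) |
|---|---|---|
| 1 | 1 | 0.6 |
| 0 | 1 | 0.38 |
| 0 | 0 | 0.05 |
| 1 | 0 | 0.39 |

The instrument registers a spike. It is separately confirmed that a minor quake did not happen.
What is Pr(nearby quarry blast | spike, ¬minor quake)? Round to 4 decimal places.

Pr(nearby quarry blast | spike, ¬minor quake) ≈ 0.5594

P(spike | ¬minor quake) = 0.05×0.86 + 0.39×0.14 = 0.043000 + 0.054600 = 0.097600
The nearby quarry blast-present share is 0.39×0.14 = 0.054600.
So P(nearby quarry blast | spike, ¬minor quake) = 0.054600/0.097600 ≈ 0.5594.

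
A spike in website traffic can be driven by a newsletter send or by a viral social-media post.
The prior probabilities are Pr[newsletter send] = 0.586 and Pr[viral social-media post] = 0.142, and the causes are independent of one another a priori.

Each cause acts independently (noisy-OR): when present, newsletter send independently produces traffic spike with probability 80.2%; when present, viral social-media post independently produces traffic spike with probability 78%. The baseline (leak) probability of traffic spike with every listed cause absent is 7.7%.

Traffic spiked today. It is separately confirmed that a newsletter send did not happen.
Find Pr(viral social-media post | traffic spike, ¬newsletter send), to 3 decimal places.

Under noisy-OR, P(traffic spike | causes) = 1 − (1−0.077)·∏(1−qᵢ) over the active causes.
Enumerate both values of viral social-media post and weight by the priors:
  P(traffic spike | ¬newsletter send) = 0.077*0.858 + 0.79694*0.142
        = 0.066066 + 0.113165 = 0.179231
The terms with viral social-media post present sum to 0.113165, so
  P(viral social-media post | traffic spike, ¬newsletter send) = 0.113165 / 0.179231 ≈ 0.631

Pr(viral social-media post | traffic spike, ¬newsletter send) ≈ 0.631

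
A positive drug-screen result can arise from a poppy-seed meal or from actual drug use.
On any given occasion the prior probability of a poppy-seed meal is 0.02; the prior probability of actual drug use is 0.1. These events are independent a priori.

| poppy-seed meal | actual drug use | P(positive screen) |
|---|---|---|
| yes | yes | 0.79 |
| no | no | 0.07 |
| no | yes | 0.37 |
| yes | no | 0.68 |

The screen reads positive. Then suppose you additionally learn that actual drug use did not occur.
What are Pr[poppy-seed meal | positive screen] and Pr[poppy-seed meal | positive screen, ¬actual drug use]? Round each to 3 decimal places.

By total probability over the 4 (poppy-seed meal, actual drug use) configurations:
  P(positive screen) = 0.07*0.98*0.9 + 0.37*0.98*0.1 + 0.68*0.02*0.9 + 0.79*0.02*0.1
        = 0.061740 + 0.036260 + 0.012240 + 0.001580 = 0.111820
Configurations with poppy-seed meal contribute 0.013820, so
  P(poppy-seed meal | positive screen) = 0.013820 / 0.111820 ≈ 0.124

Now also conditioning on actual drug use≠true:
Numerator (weight on configurations with poppy-seed meal): 0.68×0.02 = 0.013600
The normalizing constant is 0.07×0.98 + 0.68×0.02 = 0.082200
Posterior = 0.013600 / 0.082200 ≈ 0.165

Pr[poppy-seed meal | positive screen] ≈ 0.124; Pr[poppy-seed meal | positive screen, ¬actual drug use] ≈ 0.165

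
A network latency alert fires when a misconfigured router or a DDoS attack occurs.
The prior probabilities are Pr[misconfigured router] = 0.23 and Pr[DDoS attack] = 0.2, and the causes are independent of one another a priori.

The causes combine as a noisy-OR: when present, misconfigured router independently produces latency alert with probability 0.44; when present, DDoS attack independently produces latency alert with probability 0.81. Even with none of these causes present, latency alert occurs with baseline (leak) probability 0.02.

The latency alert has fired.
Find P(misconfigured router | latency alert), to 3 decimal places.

P(misconfigured router | latency alert) ≈ 0.474

Under noisy-OR, P(latency alert | causes) = 1 − (1−0.02)·∏(1−qᵢ) over the active causes.
P(latency alert) = 0.02×0.77×0.8 + 0.8138×0.77×0.2 + 0.4512×0.23×0.8 + 0.895728×0.23×0.2 = 0.012320 + 0.125325 + 0.083021 + 0.041203 = 0.261869
The misconfigured router-present share is 0.083021 + 0.041203 = 0.124224.
So P(misconfigured router | latency alert) = 0.124224/0.261869 ≈ 0.474.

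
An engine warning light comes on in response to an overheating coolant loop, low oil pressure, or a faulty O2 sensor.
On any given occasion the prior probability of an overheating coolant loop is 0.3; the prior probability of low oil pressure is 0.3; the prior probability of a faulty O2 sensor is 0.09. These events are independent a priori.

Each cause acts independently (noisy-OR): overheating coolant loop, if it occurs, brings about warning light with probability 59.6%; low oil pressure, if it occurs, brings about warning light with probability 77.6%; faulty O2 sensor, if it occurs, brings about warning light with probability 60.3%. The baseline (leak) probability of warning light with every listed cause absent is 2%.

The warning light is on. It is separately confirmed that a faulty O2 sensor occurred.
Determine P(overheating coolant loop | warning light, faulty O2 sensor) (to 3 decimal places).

P(overheating coolant loop | warning light, faulty O2 sensor) ≈ 0.349

Under noisy-OR, P(warning light | causes) = 1 − (1−0.02)·∏(1−qᵢ) over the active causes.
Weight on overheating coolant loop=true, given the evidence: 0.176992 + 0.086831 = 0.263823
The normalizing constant is 0.61094*0.7*0.7 + 0.912851*0.7*0.3 + 0.84282*0.3*0.7 + 0.964792*0.3*0.3 = 0.754883
Posterior = 0.263823 / 0.754883 ≈ 0.349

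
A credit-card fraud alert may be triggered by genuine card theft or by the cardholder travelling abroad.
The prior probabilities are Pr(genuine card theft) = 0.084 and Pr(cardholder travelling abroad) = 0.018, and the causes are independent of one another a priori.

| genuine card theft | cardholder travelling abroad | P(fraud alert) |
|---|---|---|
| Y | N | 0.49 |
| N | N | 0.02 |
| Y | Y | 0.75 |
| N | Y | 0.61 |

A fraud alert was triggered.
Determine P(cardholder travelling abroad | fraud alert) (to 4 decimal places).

P(fraud alert) = 0.02·0.916·0.982 + 0.61·0.916·0.018 + 0.49·0.084·0.982 + 0.75·0.084·0.018 = 0.017990 + 0.010058 + 0.040419 + 0.001134 = 0.069601
The cardholder travelling abroad-present share is 0.010058 + 0.001134 = 0.011192.
So P(cardholder travelling abroad | fraud alert) = 0.011192/0.069601 ≈ 0.1608.

P(cardholder travelling abroad | fraud alert) ≈ 0.1608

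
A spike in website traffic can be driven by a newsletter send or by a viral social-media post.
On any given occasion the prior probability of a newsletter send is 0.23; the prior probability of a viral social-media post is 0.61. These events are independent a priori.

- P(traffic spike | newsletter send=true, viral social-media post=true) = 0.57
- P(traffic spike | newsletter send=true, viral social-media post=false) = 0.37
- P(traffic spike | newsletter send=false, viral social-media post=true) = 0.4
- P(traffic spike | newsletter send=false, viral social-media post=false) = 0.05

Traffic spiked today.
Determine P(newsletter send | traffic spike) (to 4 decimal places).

P(traffic spike) = 0.05×0.77×0.39 + 0.4×0.77×0.61 + 0.37×0.23×0.39 + 0.57×0.23×0.61 = 0.015015 + 0.187880 + 0.033189 + 0.079971 = 0.316055
Restricting to configurations with newsletter send present: 0.033189 + 0.079971 = 0.113160.
Hence the posterior is 0.113160/0.316055 ≈ 0.3580.

P(newsletter send | traffic spike) ≈ 0.3580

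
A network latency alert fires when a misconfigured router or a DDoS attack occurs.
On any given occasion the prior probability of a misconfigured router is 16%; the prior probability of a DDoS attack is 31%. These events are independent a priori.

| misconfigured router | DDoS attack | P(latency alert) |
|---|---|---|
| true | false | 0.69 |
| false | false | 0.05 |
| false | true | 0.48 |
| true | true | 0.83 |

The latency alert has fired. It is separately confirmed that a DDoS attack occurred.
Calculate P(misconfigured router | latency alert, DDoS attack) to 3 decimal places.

Numerator (weight on configurations with misconfigured router): 0.83*0.16 = 0.132800
Denominator P(latency alert | DDoS attack): 0.48*0.84 + 0.83*0.16 = 0.536000
Posterior = 0.132800 / 0.536000 ≈ 0.248

P(misconfigured router | latency alert, DDoS attack) ≈ 0.248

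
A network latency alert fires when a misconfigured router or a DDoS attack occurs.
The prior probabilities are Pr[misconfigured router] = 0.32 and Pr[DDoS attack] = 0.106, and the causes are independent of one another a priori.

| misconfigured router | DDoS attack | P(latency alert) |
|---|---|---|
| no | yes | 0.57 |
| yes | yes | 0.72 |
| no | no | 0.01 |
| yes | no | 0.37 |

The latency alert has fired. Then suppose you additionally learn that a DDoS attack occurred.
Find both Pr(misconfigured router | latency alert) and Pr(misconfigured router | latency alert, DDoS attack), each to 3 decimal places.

Pr(misconfigured router | latency alert) ≈ 0.734; Pr(misconfigured router | latency alert, DDoS attack) ≈ 0.373

By total probability over the 4 (misconfigured router, DDoS attack) configurations:
  P(latency alert) = 0.01*0.68*0.894 + 0.57*0.68*0.106 + 0.37*0.32*0.894 + 0.72*0.32*0.106
        = 0.006079 + 0.041086 + 0.105850 + 0.024422 = 0.177437
Configurations with misconfigured router contribute 0.130272, so
  P(misconfigured router | latency alert) = 0.130272 / 0.177437 ≈ 0.734

Now also conditioning on DDoS attack=true:
Weight on misconfigured router=true, given the evidence: 0.72·0.32 = 0.230400
Denominator P(latency alert | DDoS attack): 0.57·0.68 + 0.72·0.32 = 0.618000
P(misconfigured router | latency alert, DDoS attack) = 0.230400/0.618000 ≈ 0.373
— DDoS attack explains away the evidence for misconfigured router.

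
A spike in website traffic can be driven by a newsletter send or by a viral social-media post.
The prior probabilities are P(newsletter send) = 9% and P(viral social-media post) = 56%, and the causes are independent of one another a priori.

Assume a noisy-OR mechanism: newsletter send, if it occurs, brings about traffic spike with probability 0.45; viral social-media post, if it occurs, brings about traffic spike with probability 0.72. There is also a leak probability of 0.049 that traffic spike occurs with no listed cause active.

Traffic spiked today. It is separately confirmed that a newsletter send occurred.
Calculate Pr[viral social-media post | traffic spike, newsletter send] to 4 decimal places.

Under noisy-OR, P(traffic spike | causes) = 1 − (1−0.049)·∏(1−qᵢ) over the active causes.
Weight on viral social-media post=true, given the evidence: 0.853546*0.56 = 0.477986
The normalizing constant is 0.47695*0.44 + 0.853546*0.56 = 0.687844
Posterior = 0.477986 / 0.687844 ≈ 0.6949

Pr[viral social-media post | traffic spike, newsletter send] ≈ 0.6949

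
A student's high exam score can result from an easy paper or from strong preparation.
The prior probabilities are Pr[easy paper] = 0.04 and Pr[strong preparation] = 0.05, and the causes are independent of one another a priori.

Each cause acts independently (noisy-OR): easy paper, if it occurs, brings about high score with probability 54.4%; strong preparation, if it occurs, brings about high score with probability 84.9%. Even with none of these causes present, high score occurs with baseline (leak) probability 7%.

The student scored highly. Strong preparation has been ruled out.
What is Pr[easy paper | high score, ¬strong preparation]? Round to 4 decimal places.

Under noisy-OR, P(high score | causes) = 1 − (1−0.07)·∏(1−qᵢ) over the active causes.
P(high score | ¬strong preparation) = 0.07×0.96 + 0.57592×0.04 = 0.067200 + 0.023037 = 0.090237
Of this, 0.023037 comes from 0.57592×0.04 (the easy paper=true cases).
So P(easy paper | high score, ¬strong preparation) = 0.023037/0.090237 ≈ 0.2553.

Pr[easy paper | high score, ¬strong preparation] ≈ 0.2553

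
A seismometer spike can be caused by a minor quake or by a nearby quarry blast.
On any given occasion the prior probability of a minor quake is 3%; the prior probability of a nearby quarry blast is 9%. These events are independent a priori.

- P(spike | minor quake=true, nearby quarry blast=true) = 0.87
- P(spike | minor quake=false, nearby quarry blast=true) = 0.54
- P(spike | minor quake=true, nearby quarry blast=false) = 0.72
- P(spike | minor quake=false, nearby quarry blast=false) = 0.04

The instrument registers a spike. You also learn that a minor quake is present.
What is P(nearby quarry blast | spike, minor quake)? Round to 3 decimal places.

P(nearby quarry blast | spike, minor quake) ≈ 0.107

P(spike | minor quake) = 0.72*0.91 + 0.87*0.09 = 0.655200 + 0.078300 = 0.733500
Of this, 0.078300 comes from 0.87*0.09 (the nearby quarry blast=true cases).
So P(nearby quarry blast | spike, minor quake) = 0.078300/0.733500 ≈ 0.107.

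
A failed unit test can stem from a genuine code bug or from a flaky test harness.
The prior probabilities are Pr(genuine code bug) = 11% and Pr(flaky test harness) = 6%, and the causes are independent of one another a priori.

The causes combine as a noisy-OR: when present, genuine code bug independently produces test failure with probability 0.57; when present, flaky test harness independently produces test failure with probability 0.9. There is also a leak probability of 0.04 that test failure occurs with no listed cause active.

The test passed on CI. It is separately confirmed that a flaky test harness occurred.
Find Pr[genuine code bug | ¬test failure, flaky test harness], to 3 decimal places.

Under noisy-OR, P(test failure | causes) = 1 − (1−0.04)·∏(1−qᵢ) over the active causes.
P(¬test failure | flaky test harness) = 0.096·0.89 + 0.04128·0.11 = 0.085440 + 0.004541 = 0.089981
The genuine code bug-present share is 0.04128·0.11 = 0.004541.
So P(genuine code bug | ¬test failure, flaky test harness) = 0.004541/0.089981 ≈ 0.050.

Pr[genuine code bug | ¬test failure, flaky test harness] ≈ 0.050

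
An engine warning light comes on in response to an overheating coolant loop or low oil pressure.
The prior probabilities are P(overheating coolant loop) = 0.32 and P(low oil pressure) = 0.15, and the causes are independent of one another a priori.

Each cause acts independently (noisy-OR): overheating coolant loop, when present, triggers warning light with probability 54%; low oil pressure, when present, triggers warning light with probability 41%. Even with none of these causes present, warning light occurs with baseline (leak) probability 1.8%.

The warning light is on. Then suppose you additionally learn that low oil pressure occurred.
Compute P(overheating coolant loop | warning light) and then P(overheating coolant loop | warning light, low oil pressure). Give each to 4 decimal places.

P(overheating coolant loop | warning light) ≈ 0.7757; P(overheating coolant loop | warning light, low oil pressure) ≈ 0.4507

Under noisy-OR, P(warning light | causes) = 1 − (1−0.018)·∏(1−qᵢ) over the active causes.
For the numerator, keep only overheating coolant loop=true terms: 0.149132 + 0.035207 = 0.184339
Normalizer over all consistent configurations: 0.018*0.68*0.85 + 0.42062*0.68*0.15 + 0.54828*0.32*0.85 + 0.733485*0.32*0.15 = 0.237646
P(overheating coolant loop | warning light) = 0.184339/0.237646 ≈ 0.7757

Now condition on the additional information:
For the numerator, keep only overheating coolant loop=true terms: 0.733485·0.32 = 0.234715
Denominator P(warning light | low oil pressure): 0.42062·0.68 + 0.733485·0.32 = 0.520737
P(overheating coolant loop | warning light, low oil pressure) = 0.234715/0.520737 ≈ 0.4507
Conditioning on low oil pressure lowers the posterior on overheating coolant loop: the classic explaining-away effect in a common-effect structure.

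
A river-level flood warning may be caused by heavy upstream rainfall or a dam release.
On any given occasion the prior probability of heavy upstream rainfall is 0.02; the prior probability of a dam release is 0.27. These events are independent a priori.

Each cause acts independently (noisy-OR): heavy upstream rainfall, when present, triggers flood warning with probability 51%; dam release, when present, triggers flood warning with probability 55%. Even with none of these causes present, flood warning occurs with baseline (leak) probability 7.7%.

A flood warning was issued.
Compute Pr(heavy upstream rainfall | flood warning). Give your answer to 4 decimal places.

Pr(heavy upstream rainfall | flood warning) ≈ 0.0554

Under noisy-OR, P(flood warning | causes) = 1 − (1−0.077)·∏(1−qᵢ) over the active causes.
P(flood warning) = 0.077*0.98*0.73 + 0.58465*0.98*0.27 + 0.54773*0.02*0.73 + 0.796478*0.02*0.27 = 0.055086 + 0.154698 + 0.007997 + 0.004301 = 0.222082
Restricting to configurations with heavy upstream rainfall present: 0.007997 + 0.004301 = 0.012298.
So P(heavy upstream rainfall | flood warning) = 0.012298/0.222082 ≈ 0.0554.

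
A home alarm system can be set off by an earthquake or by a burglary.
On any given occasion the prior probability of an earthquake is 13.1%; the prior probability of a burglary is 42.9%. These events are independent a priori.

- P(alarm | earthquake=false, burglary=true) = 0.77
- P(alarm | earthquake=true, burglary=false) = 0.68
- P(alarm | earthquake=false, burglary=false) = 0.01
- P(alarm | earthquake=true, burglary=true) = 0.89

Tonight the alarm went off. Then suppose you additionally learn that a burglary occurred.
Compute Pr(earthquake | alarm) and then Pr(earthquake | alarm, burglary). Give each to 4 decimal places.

P(alarm) = 0.01·0.869·0.571 + 0.77·0.869·0.429 + 0.68·0.131·0.571 + 0.89·0.131·0.429 = 0.004962 + 0.287057 + 0.050865 + 0.050017 = 0.392901
Restricting to configurations with earthquake present: 0.050865 + 0.050017 = 0.100882.
Hence the posterior is 0.100882/0.392901 ≈ 0.2568.

Now also conditioning on burglary=true:
Weight on earthquake=true, given the evidence: 0.89*0.131 = 0.116590
The normalizing constant is 0.77*0.869 + 0.89*0.131 = 0.785720
Posterior = 0.116590 / 0.785720 ≈ 0.1484
This is intercausal reasoning (explaining away): once burglary accounts for the alarm, earthquake becomes less likely.

Pr(earthquake | alarm) ≈ 0.2568; Pr(earthquake | alarm, burglary) ≈ 0.1484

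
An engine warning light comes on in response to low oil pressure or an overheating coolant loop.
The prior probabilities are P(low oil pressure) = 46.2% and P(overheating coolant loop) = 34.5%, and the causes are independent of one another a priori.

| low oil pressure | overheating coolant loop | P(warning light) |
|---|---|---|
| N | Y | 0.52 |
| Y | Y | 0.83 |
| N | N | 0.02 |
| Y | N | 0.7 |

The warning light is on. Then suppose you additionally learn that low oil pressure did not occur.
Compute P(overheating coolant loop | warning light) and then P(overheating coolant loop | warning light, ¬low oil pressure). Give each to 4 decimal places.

Weight on overheating coolant loop=true, given the evidence: 0.096517 + 0.132294 = 0.228811
The normalizing constant is 0.02*0.538*0.655 + 0.52*0.538*0.345 + 0.7*0.462*0.655 + 0.83*0.462*0.345 = 0.447686
P(overheating coolant loop | warning light) = 0.228811/0.447686 ≈ 0.5111

With the extra evidence:
For the numerator, keep only overheating coolant loop=true terms: 0.52·0.345 = 0.179400
Denominator P(warning light | ¬low oil pressure): 0.02·0.655 + 0.52·0.345 = 0.192500
Posterior = 0.179400 / 0.192500 ≈ 0.9319
With low oil pressure excluded, overheating coolant loop must carry more of the explanatory weight for the warning light.

P(overheating coolant loop | warning light) ≈ 0.5111; P(overheating coolant loop | warning light, ¬low oil pressure) ≈ 0.9319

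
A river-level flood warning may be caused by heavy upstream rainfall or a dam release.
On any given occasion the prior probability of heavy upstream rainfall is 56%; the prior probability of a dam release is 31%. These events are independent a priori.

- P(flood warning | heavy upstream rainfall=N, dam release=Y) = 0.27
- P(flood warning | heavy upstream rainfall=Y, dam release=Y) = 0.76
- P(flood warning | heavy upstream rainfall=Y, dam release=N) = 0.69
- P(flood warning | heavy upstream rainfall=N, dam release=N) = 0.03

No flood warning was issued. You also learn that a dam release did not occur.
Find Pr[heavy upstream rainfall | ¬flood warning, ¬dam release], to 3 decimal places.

Pr[heavy upstream rainfall | ¬flood warning, ¬dam release] ≈ 0.289

P(¬flood warning | ¬dam release) = 0.97·0.44 + 0.31·0.56 = 0.426800 + 0.173600 = 0.600400
Restricting to configurations with heavy upstream rainfall present: 0.31·0.56 = 0.173600.
P(heavy upstream rainfall | ¬flood warning, ¬dam release) = 0.173600 / 0.600400 ≈ 0.289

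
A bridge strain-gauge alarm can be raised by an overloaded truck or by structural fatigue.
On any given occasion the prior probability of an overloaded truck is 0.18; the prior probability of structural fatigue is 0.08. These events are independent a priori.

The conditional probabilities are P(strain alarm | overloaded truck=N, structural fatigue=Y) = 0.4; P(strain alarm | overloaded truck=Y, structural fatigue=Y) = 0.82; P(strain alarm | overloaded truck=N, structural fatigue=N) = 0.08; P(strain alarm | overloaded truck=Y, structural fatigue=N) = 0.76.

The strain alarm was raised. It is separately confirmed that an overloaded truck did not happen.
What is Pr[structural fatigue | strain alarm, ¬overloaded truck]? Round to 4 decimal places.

By total probability over both values of structural fatigue:
  P(strain alarm | ¬overloaded truck) = 0.08×0.92 + 0.4×0.08
        = 0.073600 + 0.032000 = 0.105600
Keeping only the structural fatigue-present terms gives 0.032000, so
  P(structural fatigue | strain alarm, ¬overloaded truck) = 0.032000 / 0.105600 ≈ 0.3030

Pr[structural fatigue | strain alarm, ¬overloaded truck] ≈ 0.3030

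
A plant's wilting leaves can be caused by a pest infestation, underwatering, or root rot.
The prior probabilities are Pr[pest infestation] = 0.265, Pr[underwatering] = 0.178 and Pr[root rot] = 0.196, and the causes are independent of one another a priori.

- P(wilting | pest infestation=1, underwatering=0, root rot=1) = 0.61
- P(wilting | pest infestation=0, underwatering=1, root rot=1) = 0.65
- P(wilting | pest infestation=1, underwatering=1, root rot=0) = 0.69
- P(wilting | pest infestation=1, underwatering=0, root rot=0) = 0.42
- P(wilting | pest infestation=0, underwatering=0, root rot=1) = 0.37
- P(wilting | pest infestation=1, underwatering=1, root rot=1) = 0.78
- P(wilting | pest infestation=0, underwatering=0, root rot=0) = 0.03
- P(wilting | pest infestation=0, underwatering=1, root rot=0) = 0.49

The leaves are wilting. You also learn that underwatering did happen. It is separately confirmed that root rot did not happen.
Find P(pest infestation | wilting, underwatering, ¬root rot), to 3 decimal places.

P(pest infestation | wilting, underwatering, ¬root rot) ≈ 0.337

Sum P(wilting|·) weighted by the priors over both values of pest infestation:
  P(wilting | underwatering, ¬root rot) = 0.49×0.735 + 0.69×0.265
        = 0.360150 + 0.182850 = 0.543000
The terms with pest infestation present sum to 0.182850, so
  P(pest infestation | wilting, underwatering, ¬root rot) = 0.182850 / 0.543000 ≈ 0.337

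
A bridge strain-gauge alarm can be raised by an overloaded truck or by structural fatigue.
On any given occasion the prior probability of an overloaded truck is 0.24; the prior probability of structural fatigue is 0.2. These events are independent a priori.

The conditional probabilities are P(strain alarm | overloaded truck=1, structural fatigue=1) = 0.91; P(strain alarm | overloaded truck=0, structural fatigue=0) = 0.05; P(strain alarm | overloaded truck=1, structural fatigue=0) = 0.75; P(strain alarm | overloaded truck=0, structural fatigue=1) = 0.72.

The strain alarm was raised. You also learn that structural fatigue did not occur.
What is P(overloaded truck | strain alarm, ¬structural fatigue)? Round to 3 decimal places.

P(strain alarm | ¬structural fatigue) = 0.05*0.76 + 0.75*0.24 = 0.038000 + 0.180000 = 0.218000
Of this, 0.180000 comes from 0.75*0.24 (the overloaded truck=true cases).
Hence the posterior is 0.180000/0.218000 ≈ 0.826.

P(overloaded truck | strain alarm, ¬structural fatigue) ≈ 0.826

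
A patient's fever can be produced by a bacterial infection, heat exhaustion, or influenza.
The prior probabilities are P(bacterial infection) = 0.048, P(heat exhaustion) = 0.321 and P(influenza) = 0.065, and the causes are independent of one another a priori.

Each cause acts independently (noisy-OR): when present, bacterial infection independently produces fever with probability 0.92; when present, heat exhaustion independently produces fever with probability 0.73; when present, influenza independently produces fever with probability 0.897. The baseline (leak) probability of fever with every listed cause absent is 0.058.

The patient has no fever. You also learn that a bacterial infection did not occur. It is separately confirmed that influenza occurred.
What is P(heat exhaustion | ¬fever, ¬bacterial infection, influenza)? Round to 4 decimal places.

Under noisy-OR, P(fever | causes) = 1 − (1−0.058)·∏(1−qᵢ) over the active causes.
Sum P(¬fever|·) weighted by the priors over both values of heat exhaustion:
  P(¬fever | ¬bacterial infection, influenza) = 0.097026·0.679 + 0.026197·0.321
        = 0.065881 + 0.008409 = 0.074290
Keeping only the heat exhaustion-present terms gives 0.008409, so
  P(heat exhaustion | ¬fever, ¬bacterial infection, influenza) = 0.008409 / 0.074290 ≈ 0.1132

P(heat exhaustion | ¬fever, ¬bacterial infection, influenza) ≈ 0.1132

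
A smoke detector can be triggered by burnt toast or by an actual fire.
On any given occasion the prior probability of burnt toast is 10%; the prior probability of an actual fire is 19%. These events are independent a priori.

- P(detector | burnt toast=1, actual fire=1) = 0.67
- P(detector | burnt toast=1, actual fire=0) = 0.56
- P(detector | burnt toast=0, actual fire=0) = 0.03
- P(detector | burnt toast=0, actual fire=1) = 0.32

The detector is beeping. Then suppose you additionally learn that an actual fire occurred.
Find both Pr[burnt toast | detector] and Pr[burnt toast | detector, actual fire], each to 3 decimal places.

For the numerator, keep only burnt toast=true terms: 0.045360 + 0.012730 = 0.058090
The normalizing constant is 0.03·0.9·0.81 + 0.32·0.9·0.19 + 0.56·0.1·0.81 + 0.67·0.1·0.19 = 0.134680
Posterior = 0.058090 / 0.134680 ≈ 0.431

Now also conditioning on actual fire=true:
By total probability over both values of burnt toast:
  P(detector | actual fire) = 0.32*0.9 + 0.67*0.1
        = 0.288000 + 0.067000 = 0.355000
The terms with burnt toast present sum to 0.067000, so
  P(burnt toast | detector, actual fire) = 0.067000 / 0.355000 ≈ 0.189
This is intercausal reasoning (explaining away): once actual fire accounts for the detector, burnt toast becomes less likely.

Pr[burnt toast | detector] ≈ 0.431; Pr[burnt toast | detector, actual fire] ≈ 0.189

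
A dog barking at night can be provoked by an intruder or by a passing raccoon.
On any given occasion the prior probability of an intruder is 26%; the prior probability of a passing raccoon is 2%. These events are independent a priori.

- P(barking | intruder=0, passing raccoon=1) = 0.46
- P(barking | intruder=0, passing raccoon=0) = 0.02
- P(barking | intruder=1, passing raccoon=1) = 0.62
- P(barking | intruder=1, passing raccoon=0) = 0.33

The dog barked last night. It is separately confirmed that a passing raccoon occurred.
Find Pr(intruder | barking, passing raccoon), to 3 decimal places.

P(barking | passing raccoon) = 0.46·0.74 + 0.62·0.26 = 0.340400 + 0.161200 = 0.501600
The intruder-present share is 0.62·0.26 = 0.161200.
P(intruder | barking, passing raccoon) = 0.161200 / 0.501600 ≈ 0.321

Pr(intruder | barking, passing raccoon) ≈ 0.321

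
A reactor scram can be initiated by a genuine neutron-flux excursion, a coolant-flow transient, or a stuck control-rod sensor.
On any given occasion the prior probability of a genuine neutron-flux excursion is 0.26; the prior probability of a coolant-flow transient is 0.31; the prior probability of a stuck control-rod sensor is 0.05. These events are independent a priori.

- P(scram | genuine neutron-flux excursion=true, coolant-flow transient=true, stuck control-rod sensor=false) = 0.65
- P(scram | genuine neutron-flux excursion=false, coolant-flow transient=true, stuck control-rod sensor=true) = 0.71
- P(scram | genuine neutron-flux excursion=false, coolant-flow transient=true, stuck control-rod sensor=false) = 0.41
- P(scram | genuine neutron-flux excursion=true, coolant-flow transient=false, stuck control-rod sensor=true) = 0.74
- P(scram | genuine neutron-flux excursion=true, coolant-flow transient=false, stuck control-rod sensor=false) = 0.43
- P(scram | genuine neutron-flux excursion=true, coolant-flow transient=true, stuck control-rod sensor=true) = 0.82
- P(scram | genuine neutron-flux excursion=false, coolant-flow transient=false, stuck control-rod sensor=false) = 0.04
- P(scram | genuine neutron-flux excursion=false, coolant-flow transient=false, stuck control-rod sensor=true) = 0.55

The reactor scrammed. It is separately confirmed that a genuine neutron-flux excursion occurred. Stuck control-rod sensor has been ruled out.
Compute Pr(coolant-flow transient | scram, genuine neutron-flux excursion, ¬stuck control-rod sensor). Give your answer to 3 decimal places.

For the numerator, keep only coolant-flow transient=true terms: 0.65·0.31 = 0.201500
Denominator P(scram | genuine neutron-flux excursion, ¬stuck control-rod sensor): 0.43·0.69 + 0.65·0.31 = 0.498200
P(coolant-flow transient | scram, genuine neutron-flux excursion, ¬stuck control-rod sensor) = 0.201500/0.498200 ≈ 0.404

Pr(coolant-flow transient | scram, genuine neutron-flux excursion, ¬stuck control-rod sensor) ≈ 0.404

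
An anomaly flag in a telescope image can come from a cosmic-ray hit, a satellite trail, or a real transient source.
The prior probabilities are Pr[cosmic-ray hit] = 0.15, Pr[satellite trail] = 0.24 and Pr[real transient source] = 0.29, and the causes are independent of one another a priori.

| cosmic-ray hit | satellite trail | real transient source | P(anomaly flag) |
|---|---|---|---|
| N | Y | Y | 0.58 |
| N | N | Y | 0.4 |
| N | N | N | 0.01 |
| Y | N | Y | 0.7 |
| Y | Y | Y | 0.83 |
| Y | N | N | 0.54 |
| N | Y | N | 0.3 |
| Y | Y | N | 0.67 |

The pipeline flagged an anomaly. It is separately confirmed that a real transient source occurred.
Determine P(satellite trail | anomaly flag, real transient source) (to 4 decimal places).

P(anomaly flag | real transient source) = 0.4×0.85×0.76 + 0.58×0.85×0.24 + 0.7×0.15×0.76 + 0.83×0.15×0.24 = 0.258400 + 0.118320 + 0.079800 + 0.029880 = 0.486400
Of this, 0.148200 comes from 0.118320 + 0.029880 (the satellite trail=true cases).
P(satellite trail | anomaly flag, real transient source) = 0.148200 / 0.486400 ≈ 0.3047

P(satellite trail | anomaly flag, real transient source) ≈ 0.3047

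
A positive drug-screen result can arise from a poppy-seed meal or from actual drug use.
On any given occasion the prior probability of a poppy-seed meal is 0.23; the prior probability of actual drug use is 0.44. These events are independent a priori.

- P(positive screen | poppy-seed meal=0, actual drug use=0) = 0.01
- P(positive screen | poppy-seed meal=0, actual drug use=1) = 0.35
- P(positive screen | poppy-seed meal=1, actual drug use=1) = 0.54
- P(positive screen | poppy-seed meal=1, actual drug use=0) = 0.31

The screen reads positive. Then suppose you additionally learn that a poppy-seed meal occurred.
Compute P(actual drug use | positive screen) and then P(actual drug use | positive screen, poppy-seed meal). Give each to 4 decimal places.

P(actual drug use | positive screen) ≈ 0.7966; P(actual drug use | positive screen, poppy-seed meal) ≈ 0.5778

P(positive screen) = 0.01×0.77×0.56 + 0.35×0.77×0.44 + 0.31×0.23×0.56 + 0.54×0.23×0.44 = 0.004312 + 0.118580 + 0.039928 + 0.054648 = 0.217468
Of this, 0.173228 comes from 0.118580 + 0.054648 (the actual drug use=true cases).
Hence the posterior is 0.173228/0.217468 ≈ 0.7966.

Now condition on the additional information:
Sum P(positive screen|·) weighted by the priors over both values of actual drug use:
  P(positive screen | poppy-seed meal) = 0.31×0.56 + 0.54×0.44
        = 0.173600 + 0.237600 = 0.411200
Keeping only the actual drug use-present terms gives 0.237600, so
  P(actual drug use | positive screen, poppy-seed meal) = 0.237600 / 0.411200 ≈ 0.5778
This is intercausal reasoning (explaining away): once poppy-seed meal accounts for the positive screen, actual drug use becomes less likely.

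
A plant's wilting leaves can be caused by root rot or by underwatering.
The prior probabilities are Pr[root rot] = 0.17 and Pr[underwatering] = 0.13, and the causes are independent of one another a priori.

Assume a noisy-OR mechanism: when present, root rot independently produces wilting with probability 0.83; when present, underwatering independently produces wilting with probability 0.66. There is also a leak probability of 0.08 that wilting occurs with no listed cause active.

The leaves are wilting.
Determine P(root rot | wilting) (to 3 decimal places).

Under noisy-OR, P(wilting | causes) = 1 − (1−0.08)·∏(1−qᵢ) over the active causes.
For the numerator, keep only root rot=true terms: 0.124768 + 0.020925 = 0.145693
The normalizing constant is 0.08*0.83*0.87 + 0.6872*0.83*0.13 + 0.8436*0.17*0.87 + 0.946824*0.17*0.13 = 0.277610
P(root rot | wilting) = 0.145693/0.277610 ≈ 0.525

P(root rot | wilting) ≈ 0.525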